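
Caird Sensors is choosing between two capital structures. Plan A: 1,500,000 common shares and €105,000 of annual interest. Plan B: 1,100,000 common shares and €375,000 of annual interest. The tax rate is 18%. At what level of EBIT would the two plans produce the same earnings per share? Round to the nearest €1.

Set EPS_A = EPS_B: (EBIT − €105,000)(1 − 0.18) ÷ 1,500,000 = (EBIT − €375,000)(1 − 0.18) ÷ 1,100,000.
Cancelling (1 − t) and cross-multiplying: 1,100,000·(EBIT − 105,000) = 1,500,000·(EBIT − 375,000).
EBIT × (1,500,000 − 1,100,000) = 375,000 × 1,500,000 − 105,000 × 1,100,000 = 447,000,000,000, so EBIT = 447,000,000,000 ÷ 400,000 = 1,117,500.00.

€1,117,500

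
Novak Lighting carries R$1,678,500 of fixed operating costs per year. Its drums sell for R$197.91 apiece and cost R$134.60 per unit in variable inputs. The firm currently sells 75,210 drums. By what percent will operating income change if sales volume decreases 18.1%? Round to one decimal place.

Contribution at this volume is 75,210 × R$63.31 = R$4,761,545.10.
EBIT = R$4,761,545.10 − R$1,678,500 = R$3,083,045.10.
So DOL = total CM / EBIT = R$4,761,545.10 / R$3,083,045.10 = 1.5444.
Operating income changes by 1.5444 × -18.1% = -28.0%.

-28.0%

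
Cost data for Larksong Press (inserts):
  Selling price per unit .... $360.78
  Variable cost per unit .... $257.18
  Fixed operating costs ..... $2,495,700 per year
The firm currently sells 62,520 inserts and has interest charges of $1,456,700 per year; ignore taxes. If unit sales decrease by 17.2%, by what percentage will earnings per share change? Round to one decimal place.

-44.1%

Contribution at this volume is 62,520 × $103.60 = $6,477,072.00.
Operating income = contribution − fixed costs = $6,477,072.00 − $2,495,700 = $3,981,372.00.
After interest of $1,456,700.00, pre-tax earnings = $2,524,672.00.
DCL = total CM / (EBIT − I) = $6,477,072.00 / $2,524,672.00 = 2.5655.
EPS therefore changes by 2.5655 × (-17.2%) = -44.1%.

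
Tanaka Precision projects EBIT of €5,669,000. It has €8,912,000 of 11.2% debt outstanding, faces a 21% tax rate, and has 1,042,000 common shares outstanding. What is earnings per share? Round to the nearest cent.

Interest = €998,144.00, so EBT = €5,669,000 − €998,144.00 = €4,670,856.00.
Net income = €4,670,856.00 × (1 − 0.21) = €3,689,976.24.
Per share: €3,689,976.24 / 1,042,000 shares = €3.54.

€3.54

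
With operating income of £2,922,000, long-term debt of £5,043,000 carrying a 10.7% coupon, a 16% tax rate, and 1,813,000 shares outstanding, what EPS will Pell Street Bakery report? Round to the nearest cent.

Pre-tax income = £2,922,000 − £539,601.00 = £2,382,399.00.
After tax at 16%: net income = £2,382,399.00 × 0.84 = £2,001,215.16.
EPS = £2,001,215.16 ÷ 1,813,000 = £1.10.

£1.10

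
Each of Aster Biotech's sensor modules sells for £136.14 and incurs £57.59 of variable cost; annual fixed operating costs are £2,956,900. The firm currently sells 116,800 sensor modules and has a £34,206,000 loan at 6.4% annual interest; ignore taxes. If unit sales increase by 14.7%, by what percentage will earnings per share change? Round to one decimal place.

+33.5%

At 116,800 units, contribution = 116,800 × £78.55 = £9,174,640.00.
EBIT = £9,174,640.00 − £2,956,900 = £6,217,740.00.
Interest = £2,189,184.00, so EBIT − I = £4,028,556.00.
DCL = total CM / (EBIT − I) = £9,174,640.00 / £4,028,556.00 = 2.2774.
EPS therefore changes by 2.2774 × (+14.7%) = +33.5%.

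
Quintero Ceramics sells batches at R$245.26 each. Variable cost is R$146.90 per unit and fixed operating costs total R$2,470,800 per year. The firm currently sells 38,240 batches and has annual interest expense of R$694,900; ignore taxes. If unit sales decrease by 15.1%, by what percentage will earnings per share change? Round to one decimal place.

-95.4%

Contribution at this volume is 38,240 × R$98.36 = R$3,761,286.40.
EBIT = R$3,761,286.40 − R$2,470,800 = R$1,290,486.40.
Interest = R$694,900.00, so EBIT − I = R$595,586.40.
DCL = total CM / (EBIT − I) = R$3,761,286.40 / R$595,586.40 = 6.3153.
%ΔEPS = DCL × %ΔSales = 6.3153 × -15.1% = -95.4%.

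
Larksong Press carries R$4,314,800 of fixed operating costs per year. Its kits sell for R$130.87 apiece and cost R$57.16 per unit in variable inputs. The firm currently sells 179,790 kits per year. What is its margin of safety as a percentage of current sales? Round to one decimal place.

Each unit contributes R$130.87 − R$57.16 = R$73.71. Break-even units = R$4,314,800 ÷ R$73.71 = 58,537.51; break-even revenue = 58,537.51 × R$130.87 = R$7,660,804.18.
Current sales = 179,790 × R$130.87 = R$23,529,117.30.
Margin of safety = (R$23,529,117.30 − R$7,660,804.18) ÷ R$23,529,117.30 = 67.4%.

67.4%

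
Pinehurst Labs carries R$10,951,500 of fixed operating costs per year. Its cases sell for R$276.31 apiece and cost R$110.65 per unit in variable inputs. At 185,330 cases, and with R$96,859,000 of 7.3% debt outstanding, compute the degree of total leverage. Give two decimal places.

At 185,330 units, contribution = 185,330 × R$165.66 = R$30,701,767.80.
Subtracting fixed costs: EBIT = R$30,701,767.80 − R$10,951,500 = R$19,750,267.80. Interest = R$7,070,707.00, so EBIT − I = R$12,679,560.80.
Degree of total leverage = total CM / (EBIT − interest) = R$30,701,767.80 / R$12,679,560.80 = 2.4214.

2.42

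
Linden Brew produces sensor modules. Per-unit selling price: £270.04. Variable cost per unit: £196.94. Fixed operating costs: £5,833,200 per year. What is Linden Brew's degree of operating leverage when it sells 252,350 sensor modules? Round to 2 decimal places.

1.46

Total contribution margin = 252,350 × £73.10 = £18,446,785.00.
Operating income = contribution − fixed costs = £18,446,785.00 − £5,833,200 = £12,613,585.00.
DOL = contribution ÷ EBIT = £18,446,785.00 ÷ £12,613,585.00 = 1.4625.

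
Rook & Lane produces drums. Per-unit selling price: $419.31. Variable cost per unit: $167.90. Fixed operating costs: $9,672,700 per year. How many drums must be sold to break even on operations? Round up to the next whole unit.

38,474 drums

Each unit contributes $419.31 − $167.90 = $251.41.
Units to break even: $9,672,700 ÷ $251.41 = 38,473.81, rounded up to 38,474.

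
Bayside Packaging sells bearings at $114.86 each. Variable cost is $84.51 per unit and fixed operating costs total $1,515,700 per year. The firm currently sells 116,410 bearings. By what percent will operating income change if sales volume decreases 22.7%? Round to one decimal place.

At 116,410 units, contribution = 116,410 × $30.35 = $3,533,043.50.
EBIT = $3,533,043.50 − $1,515,700 = $2,017,343.50.
Degree of operating leverage = $3,533,043.50 / $2,017,343.50 = 1.7513.
So EBIT moves 1.7513 × (-22.7%) = -39.8%.

-39.8%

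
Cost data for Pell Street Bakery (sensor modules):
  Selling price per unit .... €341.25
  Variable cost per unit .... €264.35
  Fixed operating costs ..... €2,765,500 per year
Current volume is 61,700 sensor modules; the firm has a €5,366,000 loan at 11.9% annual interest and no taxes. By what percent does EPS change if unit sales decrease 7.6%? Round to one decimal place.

Contribution at this volume is 61,700 × €76.90 = €4,744,730.00.
EBIT = €4,744,730.00 − €2,765,500 = €1,979,230.00.
Interest = €638,554.00, so EBIT − I = €1,340,676.00.
Degree of combined leverage = contribution ÷ (EBIT − I) = €4,744,730.00 ÷ €1,340,676.00 = 3.5391.
%ΔEPS = DCL × %ΔSales = 3.5391 × -7.6% = -26.9%.

-26.9%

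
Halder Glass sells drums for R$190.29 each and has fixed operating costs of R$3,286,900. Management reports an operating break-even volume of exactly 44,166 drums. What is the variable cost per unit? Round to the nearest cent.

Contribution per unit must be FC / Q = R$3,286,900 / 44,166 = R$74.4215.
Variable cost per unit = R$190.29 − R$74.4215 = R$115.87.

R$115.87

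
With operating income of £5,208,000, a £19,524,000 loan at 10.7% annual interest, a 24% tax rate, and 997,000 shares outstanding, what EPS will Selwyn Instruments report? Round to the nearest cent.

£2.38

Pre-tax income = £5,208,000 − £2,089,068.00 = £3,118,932.00.
Net income = £3,118,932.00 × (1 − 0.24) = £2,370,388.32.
Per share: £2,370,388.32 / 997,000 shares = £2.38.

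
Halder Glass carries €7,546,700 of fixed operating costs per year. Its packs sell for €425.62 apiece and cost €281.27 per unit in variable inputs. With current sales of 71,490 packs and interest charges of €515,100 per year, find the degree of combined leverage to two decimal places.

At 71,490 units, contribution = 71,490 × €144.35 = €10,319,581.50.
Operating income = contribution − fixed costs = €10,319,581.50 − €7,546,700 = €2,772,881.50. Interest = €515,100.00.
DOL = €10,319,581.50 ÷ €2,772,881.50 = 3.7216; DFL = €2,772,881.50 ÷ €2,257,781.50 = 1.2281.
DCL = DOL × DFL = 3.7216 × 1.2281 = 4.5705.

4.57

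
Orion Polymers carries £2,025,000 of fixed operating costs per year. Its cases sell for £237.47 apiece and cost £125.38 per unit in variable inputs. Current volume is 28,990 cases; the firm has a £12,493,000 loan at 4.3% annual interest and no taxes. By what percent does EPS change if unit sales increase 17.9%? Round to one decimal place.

Total contribution margin = 28,990 × £112.09 = £3,249,489.10.
Subtracting fixed costs: EBIT = £3,249,489.10 − £2,025,000 = £1,224,489.10.
After interest of £537,199.00, pre-tax earnings = £687,290.10.
Degree of combined leverage = contribution ÷ (EBIT − I) = £3,249,489.10 ÷ £687,290.10 = 4.7280.
EPS therefore changes by 4.7280 × (+17.9%) = +84.6%.

+84.6%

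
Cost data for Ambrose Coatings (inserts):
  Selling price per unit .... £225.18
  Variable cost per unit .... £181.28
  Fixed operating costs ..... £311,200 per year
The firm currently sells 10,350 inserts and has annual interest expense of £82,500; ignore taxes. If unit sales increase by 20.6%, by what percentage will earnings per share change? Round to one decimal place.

+154.3%

Contribution at this volume is 10,350 × £43.90 = £454,365.00.
EBIT = £454,365.00 − £311,200 = £143,165.00.
Interest = £82,500.00, so EBIT − I = £60,665.00.
Degree of combined leverage = contribution ÷ (EBIT − I) = £454,365.00 ÷ £60,665.00 = 7.4897.
%ΔEPS = DCL × %ΔSales = 7.4897 × +20.6% = +154.3%.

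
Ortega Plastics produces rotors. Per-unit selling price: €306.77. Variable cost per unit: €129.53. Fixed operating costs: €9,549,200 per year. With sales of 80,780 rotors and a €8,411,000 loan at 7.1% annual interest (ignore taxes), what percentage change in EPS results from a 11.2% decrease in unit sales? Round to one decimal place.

Total contribution margin = 80,780 × €177.24 = €14,317,447.20.
Operating income = contribution − fixed costs = €14,317,447.20 − €9,549,200 = €4,768,247.20.
Interest = €597,181.00, so EBIT − I = €4,171,066.20.
DCL = total CM / (EBIT − I) = €14,317,447.20 / €4,171,066.20 = 3.4326.
%ΔEPS = DCL × %ΔSales = 3.4326 × -11.2% = -38.4%.

-38.4%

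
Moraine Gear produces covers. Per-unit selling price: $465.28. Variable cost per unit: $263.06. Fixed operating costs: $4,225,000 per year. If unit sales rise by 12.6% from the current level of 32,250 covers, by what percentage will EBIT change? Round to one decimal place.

Contribution at this volume is 32,250 × $202.22 = $6,521,595.00.
Subtracting fixed costs: EBIT = $6,521,595.00 − $4,225,000 = $2,296,595.00.
Degree of operating leverage = $6,521,595.00 / $2,296,595.00 = 2.8397.
So EBIT moves 2.8397 × (+12.6%) = +35.8%.

+35.8%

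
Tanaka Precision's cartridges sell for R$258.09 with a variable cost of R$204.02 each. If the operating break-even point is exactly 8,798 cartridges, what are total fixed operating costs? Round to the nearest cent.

R$475,707.86

Unit CM = price − variable cost = R$258.09 − R$204.02 = R$54.07.
Fixed costs = break-even units × CM = 8,798 × R$54.07 = R$475,707.86.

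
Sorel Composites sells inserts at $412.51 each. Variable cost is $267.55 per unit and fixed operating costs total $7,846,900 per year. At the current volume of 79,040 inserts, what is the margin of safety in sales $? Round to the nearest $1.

$10,275,012

Contribution margin per unit = $412.51 − $267.55 = $144.96. Break-even units = $7,846,900 ÷ $144.96 = 54,131.48; break-even revenue = 54,131.48 × $412.51 = $22,329,778.69.
Actual sales revenue = 79,040 × $412.51 = $32,604,790.40.
Margin of safety = $32,604,790.40 − $22,329,778.69 = $10,275,012.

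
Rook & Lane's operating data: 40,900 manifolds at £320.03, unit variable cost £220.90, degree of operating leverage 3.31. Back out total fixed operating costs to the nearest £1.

Contribution at this volume is 40,900 × £99.13 = £4,054,417.00.
DOL = contribution / EBIT, so EBIT = £4,054,417.00 / 3.31 = £1,224,899.40.
And FC = contribution − EBIT = £4,054,417.00 − £1,224,899.40 = £2,829,518.

£2,829,518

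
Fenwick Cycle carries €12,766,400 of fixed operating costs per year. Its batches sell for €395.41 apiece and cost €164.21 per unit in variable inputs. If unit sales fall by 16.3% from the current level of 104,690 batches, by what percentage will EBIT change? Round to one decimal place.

-34.5%

At 104,690 units, contribution = 104,690 × €231.20 = €24,204,328.00.
Subtracting fixed costs: EBIT = €24,204,328.00 − €12,766,400 = €11,437,928.00.
DOL = contribution ÷ EBIT = €24,204,328.00 ÷ €11,437,928.00 = 2.1161.
So EBIT moves 2.1161 × (-16.3%) = -34.5%.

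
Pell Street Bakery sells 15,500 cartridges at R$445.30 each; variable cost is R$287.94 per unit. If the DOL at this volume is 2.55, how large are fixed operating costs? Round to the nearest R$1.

Total contribution margin = 15,500 × R$157.36 = R$2,439,080.00.
DOL = contribution / EBIT, so EBIT = R$2,439,080.00 / 2.55 = R$956,501.96.
And FC = contribution − EBIT = R$2,439,080.00 − R$956,501.96 = R$1,482,578.

R$1,482,578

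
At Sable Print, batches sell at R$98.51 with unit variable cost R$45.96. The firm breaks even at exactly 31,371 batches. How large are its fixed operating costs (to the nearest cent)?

Contribution margin per unit = R$98.51 − R$45.96 = R$52.55.
Fixed costs = break-even units × CM = 31,371 × R$52.55 = R$1,648,546.05.

R$1,648,546.05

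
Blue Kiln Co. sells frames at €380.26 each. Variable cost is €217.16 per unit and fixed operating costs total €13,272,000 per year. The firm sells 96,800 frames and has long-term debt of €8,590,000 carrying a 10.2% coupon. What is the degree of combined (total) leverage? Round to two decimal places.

Contribution at this volume is 96,800 × €163.10 = €15,788,080.00.
Subtracting fixed costs: EBIT = €15,788,080.00 − €13,272,000 = €2,516,080.00. Interest = €876,180.00.
DOL = €15,788,080.00 ÷ €2,516,080.00 = 6.2749; DFL = €2,516,080.00 ÷ €1,639,900.00 = 1.5343.
DCL = DOL × DFL = 6.2749 × 1.5343 = 9.6276.

9.63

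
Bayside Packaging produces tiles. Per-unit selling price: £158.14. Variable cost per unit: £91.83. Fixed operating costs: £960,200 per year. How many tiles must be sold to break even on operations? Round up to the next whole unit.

Each unit contributes £158.14 − £91.83 = £66.31.
Units to break even: £960,200 ÷ £66.31 = 14,480.47, rounded up to 14,481.

14,481 tiles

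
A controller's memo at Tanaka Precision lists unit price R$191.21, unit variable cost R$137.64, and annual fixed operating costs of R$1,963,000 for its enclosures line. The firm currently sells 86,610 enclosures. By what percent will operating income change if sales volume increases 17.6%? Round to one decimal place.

+30.5%

Total contribution margin = 86,610 × R$53.57 = R$4,639,697.70.
Subtracting fixed costs: EBIT = R$4,639,697.70 − R$1,963,000 = R$2,676,697.70.
DOL = contribution ÷ EBIT = R$4,639,697.70 ÷ R$2,676,697.70 = 1.7334.
Operating income changes by 1.7334 × +17.6% = +30.5%.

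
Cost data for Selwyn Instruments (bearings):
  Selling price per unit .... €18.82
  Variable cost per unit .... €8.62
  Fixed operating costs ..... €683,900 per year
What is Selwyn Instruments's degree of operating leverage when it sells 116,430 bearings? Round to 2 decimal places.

2.36

Contribution at this volume is 116,430 × €10.20 = €1,187,586.00.
Subtracting fixed costs: EBIT = €1,187,586.00 − €683,900 = €503,686.00.
DOL = contribution ÷ EBIT = €1,187,586.00 ÷ €503,686.00 = 2.3578.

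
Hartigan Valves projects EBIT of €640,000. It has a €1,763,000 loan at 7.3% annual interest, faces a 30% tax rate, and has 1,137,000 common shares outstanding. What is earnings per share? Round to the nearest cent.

Pre-tax income = €640,000 − €128,699.00 = €511,301.00.
Net income = €511,301.00 × (1 − 0.30) = €357,910.70.
Per share: €357,910.70 / 1,137,000 shares = €0.31.

€0.31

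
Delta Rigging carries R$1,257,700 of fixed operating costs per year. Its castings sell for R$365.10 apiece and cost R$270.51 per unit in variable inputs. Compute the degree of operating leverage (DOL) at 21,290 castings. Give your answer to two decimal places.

2.66

At 21,290 units, contribution = 21,290 × R$94.59 = R$2,013,821.10.
Operating income = contribution − fixed costs = R$2,013,821.10 − R$1,257,700 = R$756,121.10.
So DOL = total CM / EBIT = R$2,013,821.10 / R$756,121.10 = 2.6634.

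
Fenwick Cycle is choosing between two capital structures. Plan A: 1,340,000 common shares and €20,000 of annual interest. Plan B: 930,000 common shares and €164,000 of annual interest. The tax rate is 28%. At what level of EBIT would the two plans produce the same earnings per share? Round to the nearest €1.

€490,634

Set EPS_A = EPS_B: (EBIT − €20,000)(1 − 0.28) ÷ 1,340,000 = (EBIT − €164,000)(1 − 0.28) ÷ 930,000.
Cancelling (1 − t) and cross-multiplying: 930,000·(EBIT − 20,000) = 1,340,000·(EBIT − 164,000).
Solving, EBIT = (164,000·1,340,000 − 20,000·930,000) / (1,340,000 − 930,000) = 201,160,000,000 / 410,000 = 490,634.15.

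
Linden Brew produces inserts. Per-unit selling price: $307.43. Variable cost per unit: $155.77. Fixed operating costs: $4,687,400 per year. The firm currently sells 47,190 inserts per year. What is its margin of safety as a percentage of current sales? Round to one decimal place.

Unit CM = price − variable cost = $307.43 − $155.77 = $151.66. Break-even units = $4,687,400 ÷ $151.66 = 30,907.29; break-even revenue = 30,907.29 × $307.43 = $9,501,828.97.
Actual sales revenue = 47,190 × $307.43 = $14,507,621.70.
Margin of safety = ($14,507,621.70 − $9,501,828.97) ÷ $14,507,621.70 = 34.5%.

34.5%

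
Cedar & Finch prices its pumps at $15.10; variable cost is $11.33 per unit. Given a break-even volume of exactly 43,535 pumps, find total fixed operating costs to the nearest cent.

$164,126.95

Each unit contributes $15.10 − $11.33 = $3.77.
Since BE = FC / CM, FC = 43,535 × $3.77 = $164,126.95.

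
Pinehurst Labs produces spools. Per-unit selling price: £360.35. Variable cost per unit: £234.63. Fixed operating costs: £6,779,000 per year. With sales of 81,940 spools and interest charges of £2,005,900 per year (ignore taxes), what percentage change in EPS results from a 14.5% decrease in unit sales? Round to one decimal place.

At 81,940 units, contribution = 81,940 × £125.72 = £10,301,496.80.
Operating income = contribution − fixed costs = £10,301,496.80 − £6,779,000 = £3,522,496.80.
Interest = £2,005,900.00, so EBIT − I = £1,516,596.80.
DCL = total CM / (EBIT − I) = £10,301,496.80 / £1,516,596.80 = 6.7925.
EPS therefore changes by 6.7925 × (-14.5%) = -98.5%.

-98.5%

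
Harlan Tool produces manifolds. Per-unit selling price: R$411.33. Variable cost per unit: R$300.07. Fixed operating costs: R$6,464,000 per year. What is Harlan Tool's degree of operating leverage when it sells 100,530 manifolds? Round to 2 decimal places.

At 100,530 units, contribution = 100,530 × R$111.26 = R$11,184,967.80.
Subtracting fixed costs: EBIT = R$11,184,967.80 − R$6,464,000 = R$4,720,967.80.
So DOL = total CM / EBIT = R$11,184,967.80 / R$4,720,967.80 = 2.3692.

2.37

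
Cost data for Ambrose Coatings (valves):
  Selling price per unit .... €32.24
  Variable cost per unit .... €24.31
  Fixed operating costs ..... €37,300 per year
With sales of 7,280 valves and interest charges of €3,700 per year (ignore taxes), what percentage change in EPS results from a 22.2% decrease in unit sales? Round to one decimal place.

At 7,280 units, contribution = 7,280 × €7.93 = €57,730.40.
Subtracting fixed costs: EBIT = €57,730.40 − €37,300 = €20,430.40.
Interest = €3,700.00, so EBIT − I = €16,730.40.
DCL = total CM / (EBIT − I) = €57,730.40 / €16,730.40 = 3.4506.
%ΔEPS = DCL × %ΔSales = 3.4506 × -22.2% = -76.6%.

-76.6%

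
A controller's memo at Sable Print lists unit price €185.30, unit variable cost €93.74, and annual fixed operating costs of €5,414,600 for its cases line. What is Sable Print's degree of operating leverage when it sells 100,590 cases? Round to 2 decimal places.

Contribution at this volume is 100,590 × €91.56 = €9,210,020.40.
EBIT = €9,210,020.40 − €5,414,600 = €3,795,420.40.
So DOL = total CM / EBIT = €9,210,020.40 / €3,795,420.40 = 2.4266.

2.43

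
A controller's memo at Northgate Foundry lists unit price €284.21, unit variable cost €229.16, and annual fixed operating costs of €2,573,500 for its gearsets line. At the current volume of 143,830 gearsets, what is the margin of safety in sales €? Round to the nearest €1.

€27,591,559

Contribution margin per unit = €284.21 − €229.16 = €55.05. Break-even units = €2,573,500 ÷ €55.05 = 46,748.41; break-even revenue = 46,748.41 × €284.21 = €13,286,365.76.
Current sales = 143,830 × €284.21 = €40,877,924.30.
Margin of safety = €40,877,924.30 − €13,286,365.76 = €27,591,559.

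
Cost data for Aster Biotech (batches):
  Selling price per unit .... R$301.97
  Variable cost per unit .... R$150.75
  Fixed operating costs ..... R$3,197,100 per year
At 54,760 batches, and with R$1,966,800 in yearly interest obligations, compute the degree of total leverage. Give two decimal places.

At 54,760 units, contribution = 54,760 × R$151.22 = R$8,280,807.20.
Operating income = contribution − fixed costs = R$8,280,807.20 − R$3,197,100 = R$5,083,707.20. Interest = R$1,966,800.00, so EBIT − I = R$3,116,907.20.
Degree of total leverage = total CM / (EBIT − interest) = R$8,280,807.20 / R$3,116,907.20 = 2.6567.

2.66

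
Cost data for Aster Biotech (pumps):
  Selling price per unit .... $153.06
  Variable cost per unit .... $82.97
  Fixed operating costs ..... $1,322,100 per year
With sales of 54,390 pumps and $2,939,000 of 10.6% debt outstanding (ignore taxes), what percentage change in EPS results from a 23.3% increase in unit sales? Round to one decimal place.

+40.8%

Total contribution margin = 54,390 × $70.09 = $3,812,195.10.
Subtracting fixed costs: EBIT = $3,812,195.10 − $1,322,100 = $2,490,095.10.
Interest = $311,534.00, so EBIT − I = $2,178,561.10.
DCL = total CM / (EBIT − I) = $3,812,195.10 / $2,178,561.10 = 1.7499.
%ΔEPS = DCL × %ΔSales = 1.7499 × +23.3% = +40.8%.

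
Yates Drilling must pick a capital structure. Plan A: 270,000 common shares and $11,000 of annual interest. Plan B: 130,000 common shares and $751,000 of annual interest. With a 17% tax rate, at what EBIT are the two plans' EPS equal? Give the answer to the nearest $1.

Set EPS_A = EPS_B: (EBIT − $11,000)(1 − 0.17) ÷ 270,000 = (EBIT − $751,000)(1 − 0.17) ÷ 130,000.
The (1 − t) factor cancels: (EBIT − 11,000) × 130,000 = (EBIT − 751,000) × 270,000.
Solving, EBIT = (751,000·270,000 − 11,000·130,000) / (270,000 − 130,000) = 201,340,000,000 / 140,000 = 1,438,142.86.

$1,438,143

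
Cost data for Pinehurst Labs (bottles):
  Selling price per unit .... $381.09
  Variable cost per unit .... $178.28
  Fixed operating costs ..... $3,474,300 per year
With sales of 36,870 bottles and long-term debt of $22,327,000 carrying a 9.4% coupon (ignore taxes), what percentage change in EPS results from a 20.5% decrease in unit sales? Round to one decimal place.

Total contribution margin = 36,870 × $202.81 = $7,477,604.70.
Operating income = contribution − fixed costs = $7,477,604.70 − $3,474,300 = $4,003,304.70.
After interest of $2,098,738.00, pre-tax earnings = $1,904,566.70.
Degree of combined leverage = contribution ÷ (EBIT − I) = $7,477,604.70 ÷ $1,904,566.70 = 3.9261.
EPS therefore changes by 3.9261 × (-20.5%) = -80.5%.

-80.5%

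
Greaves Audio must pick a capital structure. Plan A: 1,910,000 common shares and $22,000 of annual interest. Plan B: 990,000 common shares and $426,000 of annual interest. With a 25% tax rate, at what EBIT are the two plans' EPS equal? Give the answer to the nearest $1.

Set EPS_A = EPS_B: (EBIT − $22,000)(1 − 0.25) ÷ 1,910,000 = (EBIT − $426,000)(1 − 0.25) ÷ 990,000.
Cancelling (1 − t) and cross-multiplying: 990,000·(EBIT − 22,000) = 1,910,000·(EBIT − 426,000).
Solving, EBIT = (426,000·1,910,000 − 22,000·990,000) / (1,910,000 − 990,000) = 791,880,000,000 / 920,000 = 860,739.13.

$860,739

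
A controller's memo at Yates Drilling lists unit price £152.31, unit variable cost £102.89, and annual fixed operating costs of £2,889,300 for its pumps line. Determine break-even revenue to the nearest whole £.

£8,904,680

CM per unit = £152.31 − £102.89 = £49.42; CM ratio = £49.42 / £152.31 = 0.3245.
Break-even sales = FC ÷ CM ratio = £2,889,300 × £152.31 / £49.42 = £8,904,680.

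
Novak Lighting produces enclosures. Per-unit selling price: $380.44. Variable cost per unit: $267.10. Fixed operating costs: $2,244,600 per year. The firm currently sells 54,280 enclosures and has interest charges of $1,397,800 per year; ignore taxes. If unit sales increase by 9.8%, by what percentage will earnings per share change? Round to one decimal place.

+24.0%

Contribution at this volume is 54,280 × $113.34 = $6,152,095.20.
Operating income = contribution − fixed costs = $6,152,095.20 − $2,244,600 = $3,907,495.20.
After interest of $1,397,800.00, pre-tax earnings = $2,509,695.20.
Degree of combined leverage = contribution ÷ (EBIT − I) = $6,152,095.20 ÷ $2,509,695.20 = 2.4513.
EPS therefore changes by 2.4513 × (+9.8%) = +24.0%.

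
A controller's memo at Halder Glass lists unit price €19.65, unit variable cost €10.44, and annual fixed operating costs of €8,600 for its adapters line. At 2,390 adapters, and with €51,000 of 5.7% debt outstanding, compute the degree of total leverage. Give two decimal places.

Total contribution margin = 2,390 × €9.21 = €22,011.90.
Subtracting fixed costs: EBIT = €22,011.90 − €8,600 = €13,411.90. Interest = €2,907.00, so EBIT − I = €10,504.90.
Degree of total leverage = total CM / (EBIT − interest) = €22,011.90 / €10,504.90 = 2.0954.

2.10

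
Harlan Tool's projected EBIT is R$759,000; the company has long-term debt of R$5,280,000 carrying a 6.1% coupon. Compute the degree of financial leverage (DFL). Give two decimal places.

1.74

Annual interest charges come to R$322,080.00.
Degree of financial leverage = EBIT / (EBIT − interest) = R$759,000 / R$436,920.00 = 1.7372.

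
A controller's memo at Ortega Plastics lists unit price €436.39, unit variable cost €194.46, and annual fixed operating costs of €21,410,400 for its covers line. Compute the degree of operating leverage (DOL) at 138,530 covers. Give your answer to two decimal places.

2.77

At 138,530 units, contribution = 138,530 × €241.93 = €33,514,562.90.
Subtracting fixed costs: EBIT = €33,514,562.90 − €21,410,400 = €12,104,162.90.
Degree of operating leverage = €33,514,562.90 / €12,104,162.90 = 2.7688.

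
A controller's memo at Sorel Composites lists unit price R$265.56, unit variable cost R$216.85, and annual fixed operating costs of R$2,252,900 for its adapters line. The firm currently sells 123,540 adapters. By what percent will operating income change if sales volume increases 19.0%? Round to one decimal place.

Total contribution margin = 123,540 × R$48.71 = R$6,017,633.40.
EBIT = R$6,017,633.40 − R$2,252,900 = R$3,764,733.40.
Degree of operating leverage = R$6,017,633.40 / R$3,764,733.40 = 1.5984.
%ΔEBIT = DOL × %ΔSales = 1.5984 × +19.0% = +30.4%.

+30.4%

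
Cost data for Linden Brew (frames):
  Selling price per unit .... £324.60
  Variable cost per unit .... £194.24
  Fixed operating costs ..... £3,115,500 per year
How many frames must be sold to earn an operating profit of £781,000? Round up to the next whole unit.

Contribution margin per unit = £324.60 − £194.24 = £130.36.
Need Q such that Q × £130.36 − £3,115,500 = £781,000, i.e. Q = £3,896,500 / £130.36 = 29,890.30 → 29,891.

29,891 frames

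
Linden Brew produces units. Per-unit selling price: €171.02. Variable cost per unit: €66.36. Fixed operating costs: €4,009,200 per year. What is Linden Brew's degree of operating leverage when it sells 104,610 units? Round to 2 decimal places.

1.58

Contribution at this volume is 104,610 × €104.66 = €10,948,482.60.
Subtracting fixed costs: EBIT = €10,948,482.60 − €4,009,200 = €6,939,282.60.
Degree of operating leverage = €10,948,482.60 / €6,939,282.60 = 1.5778.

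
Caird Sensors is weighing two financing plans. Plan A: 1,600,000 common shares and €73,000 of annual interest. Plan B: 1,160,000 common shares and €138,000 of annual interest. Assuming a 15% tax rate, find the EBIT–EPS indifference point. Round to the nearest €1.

€309,364

At indifference, (EBIT − 73,000)(1 − t)/1,600,000 = (EBIT − 138,000)(1 − t)/1,160,000.
Cancelling (1 − t) and cross-multiplying: 1,160,000·(EBIT − 73,000) = 1,600,000·(EBIT − 138,000).
EBIT × (1,600,000 − 1,160,000) = 138,000 × 1,600,000 − 73,000 × 1,160,000 = 136,120,000,000, so EBIT = 136,120,000,000 ÷ 440,000 = 309,363.64.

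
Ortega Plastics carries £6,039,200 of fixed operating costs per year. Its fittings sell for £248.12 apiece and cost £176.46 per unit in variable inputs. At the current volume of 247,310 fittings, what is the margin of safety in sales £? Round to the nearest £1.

£40,452,059

Contribution margin per unit = £248.12 − £176.46 = £71.66. Break-even units = £6,039,200 ÷ £71.66 = 84,275.75; break-even revenue = 84,275.75 × £248.12 = £20,910,498.24.
Current sales = 247,310 × £248.12 = £61,362,557.20.
Margin of safety = £61,362,557.20 − £20,910,498.24 = £40,452,059.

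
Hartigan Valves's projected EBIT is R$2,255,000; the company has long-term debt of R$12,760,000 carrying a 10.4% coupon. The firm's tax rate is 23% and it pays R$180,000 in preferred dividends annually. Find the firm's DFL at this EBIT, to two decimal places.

Annual interest charges come to R$1,327,040.00.
Pre-tax preferred-dividend burden = R$180,000 ÷ (1 − 0.23) = R$233,766.23.
DFL = EBIT ÷ [EBIT − I − D_p/(1−t)] = R$2,255,000 ÷ [R$2,255,000 − R$1,327,040.00 − R$233,766.23] = R$2,255,000 ÷ R$694,193.77 = 3.2484.

3.25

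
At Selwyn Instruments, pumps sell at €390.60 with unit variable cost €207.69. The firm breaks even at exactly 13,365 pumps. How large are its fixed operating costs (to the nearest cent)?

€2,444,592.15

Each unit contributes €390.60 − €207.69 = €182.91.
Since BE = FC / CM, FC = 13,365 × €182.91 = €2,444,592.15.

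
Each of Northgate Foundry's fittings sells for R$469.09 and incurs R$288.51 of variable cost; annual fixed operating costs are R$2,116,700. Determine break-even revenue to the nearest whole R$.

Contribution margin per unit = R$469.09 − R$288.51 = R$180.58, a CM ratio of R$180.58 ÷ R$469.09 = 0.3850.
Break-even sales = FC ÷ CM ratio = R$2,116,700 × R$469.09 / R$180.58 = R$5,498,520.

R$5,498,520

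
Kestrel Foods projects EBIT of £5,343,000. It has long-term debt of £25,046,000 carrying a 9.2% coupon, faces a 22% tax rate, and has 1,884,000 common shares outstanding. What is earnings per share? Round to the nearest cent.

Interest = £2,304,232.00, so EBT = £5,343,000 − £2,304,232.00 = £3,038,768.00.
After tax at 22%: net income = £3,038,768.00 × 0.78 = £2,370,239.04.
EPS = £2,370,239.04 ÷ 1,884,000 = £1.26.

£1.26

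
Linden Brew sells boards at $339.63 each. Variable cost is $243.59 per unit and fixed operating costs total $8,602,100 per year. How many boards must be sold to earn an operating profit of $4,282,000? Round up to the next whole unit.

134,154 boards

Contribution margin per unit = $339.63 − $243.59 = $96.04.
Required volume = (fixed costs + target profit) ÷ CM = ($8,602,100 + $4,282,000) ÷ $96.04 = 134,153.48, so 134,154 boards.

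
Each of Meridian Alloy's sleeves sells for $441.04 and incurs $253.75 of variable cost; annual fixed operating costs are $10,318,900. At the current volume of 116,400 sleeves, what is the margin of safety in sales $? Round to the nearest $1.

$27,037,586

Each unit contributes $441.04 − $253.75 = $187.29. Break-even units = $10,318,900 ÷ $187.29 = 55,095.84; break-even revenue = 55,095.84 × $441.04 = $24,299,469.57.
Actual sales revenue = 116,400 × $441.04 = $51,337,056.00.
Margin of safety = $51,337,056.00 − $24,299,469.57 = $27,037,586.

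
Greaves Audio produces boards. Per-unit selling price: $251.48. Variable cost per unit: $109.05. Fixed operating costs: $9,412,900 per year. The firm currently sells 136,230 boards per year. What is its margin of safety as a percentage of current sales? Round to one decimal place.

Unit CM = price − variable cost = $251.48 − $109.05 = $142.43. Break-even units = $9,412,900 ÷ $142.43 = 66,087.90; break-even revenue = 66,087.90 × $251.48 = $16,619,785.80.
Current sales = 136,230 × $251.48 = $34,259,120.40.
Margin of safety = ($34,259,120.40 − $16,619,785.80) ÷ $34,259,120.40 = 51.5%.

51.5%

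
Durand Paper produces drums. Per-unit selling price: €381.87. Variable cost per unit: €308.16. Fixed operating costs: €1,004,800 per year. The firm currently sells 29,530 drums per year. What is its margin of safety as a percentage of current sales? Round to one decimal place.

53.8%

Contribution margin per unit = €381.87 − €308.16 = €73.71. Break-even units = €1,004,800 ÷ €73.71 = 13,631.80; break-even revenue = 13,631.80 × €381.87 = €5,205,575.58.
Current sales = 29,530 × €381.87 = €11,276,621.10.
Margin of safety = (€11,276,621.10 − €5,205,575.58) ÷ €11,276,621.10 = 53.8%.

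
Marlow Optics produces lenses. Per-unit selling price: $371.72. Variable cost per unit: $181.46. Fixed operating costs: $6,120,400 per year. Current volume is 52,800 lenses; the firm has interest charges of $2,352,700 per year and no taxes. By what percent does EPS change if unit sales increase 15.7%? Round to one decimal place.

+100.3%

At 52,800 units, contribution = 52,800 × $190.26 = $10,045,728.00.
Subtracting fixed costs: EBIT = $10,045,728.00 − $6,120,400 = $3,925,328.00.
After interest of $2,352,700.00, pre-tax earnings = $1,572,628.00.
DCL = total CM / (EBIT − I) = $10,045,728.00 / $1,572,628.00 = 6.3879.
%ΔEPS = DCL × %ΔSales = 6.3879 × +15.7% = +100.3%.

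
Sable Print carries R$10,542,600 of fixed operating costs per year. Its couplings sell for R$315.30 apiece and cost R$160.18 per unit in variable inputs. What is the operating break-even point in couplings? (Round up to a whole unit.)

Contribution margin per unit = R$315.30 − R$160.18 = R$155.12.
Break-even Q = R$10,542,600 / R$155.12 = 67,964.16 → 67,965 couplings.

67,965 couplings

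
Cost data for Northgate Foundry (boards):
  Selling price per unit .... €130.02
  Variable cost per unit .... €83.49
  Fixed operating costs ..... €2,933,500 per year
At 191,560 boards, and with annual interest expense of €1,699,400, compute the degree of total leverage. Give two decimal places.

Contribution at this volume is 191,560 × €46.53 = €8,913,286.80.
Operating income = contribution − fixed costs = €8,913,286.80 − €2,933,500 = €5,979,786.80. Interest = €1,699,400.00.
DOL = €8,913,286.80 ÷ €5,979,786.80 = 1.4906; DFL = €5,979,786.80 ÷ €4,280,386.80 = 1.3970.
DCL = DOL × DFL = 1.4906 × 1.3970 = 2.0824.

2.08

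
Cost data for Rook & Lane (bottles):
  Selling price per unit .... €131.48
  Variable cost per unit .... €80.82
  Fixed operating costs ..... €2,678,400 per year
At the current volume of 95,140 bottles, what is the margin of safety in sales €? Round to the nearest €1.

Contribution margin per unit = €131.48 − €80.82 = €50.66. Break-even units = €2,678,400 ÷ €50.66 = 52,870.11; break-even revenue = 52,870.11 × €131.48 = €6,951,362.65.
Current sales = 95,140 × €131.48 = €12,509,007.20.
Margin of safety = €12,509,007.20 − €6,951,362.65 = €5,557,645.

€5,557,645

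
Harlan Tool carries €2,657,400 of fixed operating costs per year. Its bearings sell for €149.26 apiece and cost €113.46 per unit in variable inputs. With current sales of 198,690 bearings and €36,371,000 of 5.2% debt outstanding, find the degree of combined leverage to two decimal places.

2.77

At 198,690 units, contribution = 198,690 × €35.80 = €7,113,102.00.
EBIT = €7,113,102.00 − €2,657,400 = €4,455,702.00. Interest = €1,891,292.00, so EBIT − I = €2,564,410.00.
DCL = contribution ÷ (EBIT − I) = €7,113,102.00 ÷ €2,564,410.00 = 2.7738.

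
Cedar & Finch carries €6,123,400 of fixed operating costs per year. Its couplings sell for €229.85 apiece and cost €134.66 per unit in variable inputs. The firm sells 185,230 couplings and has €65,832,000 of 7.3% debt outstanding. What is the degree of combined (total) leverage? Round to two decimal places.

Total contribution margin = 185,230 × €95.19 = €17,632,043.70.
EBIT = €17,632,043.70 − €6,123,400 = €11,508,643.70. Interest = €4,805,736.00.
DOL = €17,632,043.70 ÷ €11,508,643.70 = 1.5321; DFL = €11,508,643.70 ÷ €6,702,907.70 = 1.7170.
Combined leverage = 1.5321 × 1.7170 = 2.6306.

2.63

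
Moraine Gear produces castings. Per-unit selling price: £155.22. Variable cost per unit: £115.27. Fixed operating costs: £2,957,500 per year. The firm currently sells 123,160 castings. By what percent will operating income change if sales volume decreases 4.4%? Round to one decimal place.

At 123,160 units, contribution = 123,160 × £39.95 = £4,920,242.00.
Subtracting fixed costs: EBIT = £4,920,242.00 − £2,957,500 = £1,962,742.00.
So DOL = total CM / EBIT = £4,920,242.00 / £1,962,742.00 = 2.5068.
%ΔEBIT = DOL × %ΔSales = 2.5068 × -4.4% = -11.0%.

-11.0%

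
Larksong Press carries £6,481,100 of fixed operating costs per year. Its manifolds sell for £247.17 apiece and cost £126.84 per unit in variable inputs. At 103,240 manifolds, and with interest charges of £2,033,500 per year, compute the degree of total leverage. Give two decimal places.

Contribution at this volume is 103,240 × £120.33 = £12,422,869.20.
Subtracting fixed costs: EBIT = £12,422,869.20 − £6,481,100 = £5,941,769.20. Interest = £2,033,500.00.
DOL = £12,422,869.20 ÷ £5,941,769.20 = 2.0908; DFL = £5,941,769.20 ÷ £3,908,269.20 = 1.5203.
Combined leverage = 2.0908 × 1.5203 = 3.1786.

3.18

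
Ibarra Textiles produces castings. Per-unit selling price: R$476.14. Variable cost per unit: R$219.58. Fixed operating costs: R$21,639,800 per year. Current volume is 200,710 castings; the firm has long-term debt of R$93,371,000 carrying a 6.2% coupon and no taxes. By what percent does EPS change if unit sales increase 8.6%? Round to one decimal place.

+18.4%

Contribution at this volume is 200,710 × R$256.56 = R$51,494,157.60.
EBIT = R$51,494,157.60 − R$21,639,800 = R$29,854,357.60.
After interest of R$5,789,002.00, pre-tax earnings = R$24,065,355.60.
DCL = total CM / (EBIT − I) = R$51,494,157.60 / R$24,065,355.60 = 2.1398.
EPS therefore changes by 2.1398 × (+8.6%) = +18.4%.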